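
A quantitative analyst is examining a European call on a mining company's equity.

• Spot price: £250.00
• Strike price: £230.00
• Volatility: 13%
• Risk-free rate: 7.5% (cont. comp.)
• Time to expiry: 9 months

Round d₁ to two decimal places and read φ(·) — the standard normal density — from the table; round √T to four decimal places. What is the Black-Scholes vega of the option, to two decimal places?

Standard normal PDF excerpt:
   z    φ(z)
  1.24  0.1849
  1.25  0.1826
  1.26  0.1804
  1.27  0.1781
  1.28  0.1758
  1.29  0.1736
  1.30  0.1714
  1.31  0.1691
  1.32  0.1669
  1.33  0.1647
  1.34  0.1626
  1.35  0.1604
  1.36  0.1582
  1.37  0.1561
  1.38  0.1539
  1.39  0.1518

37.11

T = 0.75;  σ√T = 0.1126
d₁ = [ln(250/230) + (0.075 + 0.13²/2)·0.75] / 0.1126 = [0.0834 + 0.0626] / 0.1126 = 1.2965 → 1.30
√T = √0.75 = 0.8660
φ(d₁) = φ(1.30) = 0.1714
vega = S·φ(d₁)·√T = 250·0.1714·0.8660 = 37.1081
(The put has the same vega.)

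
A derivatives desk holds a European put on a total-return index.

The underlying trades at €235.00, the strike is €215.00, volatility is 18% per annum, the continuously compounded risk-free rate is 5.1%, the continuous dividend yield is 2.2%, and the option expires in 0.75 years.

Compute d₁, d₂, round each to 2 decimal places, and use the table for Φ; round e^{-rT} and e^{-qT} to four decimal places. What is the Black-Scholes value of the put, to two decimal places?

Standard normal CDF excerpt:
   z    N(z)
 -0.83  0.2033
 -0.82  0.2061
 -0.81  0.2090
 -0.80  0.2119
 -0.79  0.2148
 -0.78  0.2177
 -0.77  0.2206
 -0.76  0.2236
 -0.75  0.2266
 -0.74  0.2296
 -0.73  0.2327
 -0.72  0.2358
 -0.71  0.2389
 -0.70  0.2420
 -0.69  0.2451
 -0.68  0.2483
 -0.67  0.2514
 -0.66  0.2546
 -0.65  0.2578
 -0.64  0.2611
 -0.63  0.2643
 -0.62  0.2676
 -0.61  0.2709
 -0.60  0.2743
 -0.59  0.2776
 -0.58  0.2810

€5.04

T = 0.75;  σ√T = 0.1559
d₁ = [ln(235/215) + (0.051 − 0.022 + 0.18²/2)·0.75] / 0.1559 = [0.0889 + 0.0339] / 0.1559 = 0.7881 which rounds to 0.79
d₂ = d₁ − σ√T = 0.7881 − 0.1559 = 0.6322 which rounds to 0.63
exp(−qT) = exp(−0.022·0.75) = 0.9836;  exp(−rT) = exp(−0.051·0.75) = 0.9625
P = 215·0.9625·N(-0.63) − 235·0.9836·N(-0.79) = 215·0.9625·0.2643 − 235·0.9836·0.2148 = 54.6936 − 49.6502 = 5.0434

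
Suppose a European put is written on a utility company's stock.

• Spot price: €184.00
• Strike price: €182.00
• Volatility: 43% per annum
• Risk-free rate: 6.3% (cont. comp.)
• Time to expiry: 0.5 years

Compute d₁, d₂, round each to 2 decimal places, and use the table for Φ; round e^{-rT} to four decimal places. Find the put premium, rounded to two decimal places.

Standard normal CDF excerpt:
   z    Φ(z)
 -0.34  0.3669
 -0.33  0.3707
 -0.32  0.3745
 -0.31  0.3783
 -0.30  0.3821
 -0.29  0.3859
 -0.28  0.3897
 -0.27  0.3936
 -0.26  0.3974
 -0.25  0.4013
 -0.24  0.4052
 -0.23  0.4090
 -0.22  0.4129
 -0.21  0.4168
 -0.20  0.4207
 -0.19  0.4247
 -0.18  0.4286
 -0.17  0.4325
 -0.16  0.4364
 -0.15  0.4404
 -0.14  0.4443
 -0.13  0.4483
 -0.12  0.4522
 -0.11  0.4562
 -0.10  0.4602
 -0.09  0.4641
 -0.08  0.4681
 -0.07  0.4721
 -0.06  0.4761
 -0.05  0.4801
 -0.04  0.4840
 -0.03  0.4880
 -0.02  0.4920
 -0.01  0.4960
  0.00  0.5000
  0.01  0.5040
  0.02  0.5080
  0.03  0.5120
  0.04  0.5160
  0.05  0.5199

€17.88

T = 0.5;  σ√T = 0.3041
d₁ = [ln(184/182) + (0.063 + ½·0.43²)·0.5] / (σ√T) = (0.0109 + 0.0777) / 0.3041 = 0.2916 ⇒ 0.29
d₂ = 0.2916 − 0.3041 = -0.0125 ⇒ -0.01
e^(−rT) = e^(−0.063·0.5) = 0.9690
P = 182·0.9690·N(0.01) − 184·N(-0.29) = 182·0.9690·0.5040 − 184·0.3859 = 88.8844 − 71.0056 = 17.8788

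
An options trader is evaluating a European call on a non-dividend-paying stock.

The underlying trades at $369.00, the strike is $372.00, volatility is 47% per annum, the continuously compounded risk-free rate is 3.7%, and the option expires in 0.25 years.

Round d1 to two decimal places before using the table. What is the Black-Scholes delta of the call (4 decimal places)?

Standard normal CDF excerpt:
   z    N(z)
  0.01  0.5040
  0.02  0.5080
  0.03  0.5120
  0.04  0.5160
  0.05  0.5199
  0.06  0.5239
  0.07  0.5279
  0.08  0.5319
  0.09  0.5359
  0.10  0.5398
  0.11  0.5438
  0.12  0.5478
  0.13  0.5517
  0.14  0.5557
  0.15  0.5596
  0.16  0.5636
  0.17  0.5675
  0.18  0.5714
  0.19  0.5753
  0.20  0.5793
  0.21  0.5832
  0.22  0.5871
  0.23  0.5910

σ√T = 0.47·√0.25 = 0.2350
ln(S/K) + (r + σ²/2)T = ln(369/372) + (0.037 + 0.47²/2)·0.25 = -0.0081 + 0.0369 = 0.0288
d₁ = 0.0288 / 0.2350 = 0.1224 which rounds to 0.12
N(d₁) = N(0.12) = 0.5478
Δ_call = N(d₁) = 0.5478

0.5478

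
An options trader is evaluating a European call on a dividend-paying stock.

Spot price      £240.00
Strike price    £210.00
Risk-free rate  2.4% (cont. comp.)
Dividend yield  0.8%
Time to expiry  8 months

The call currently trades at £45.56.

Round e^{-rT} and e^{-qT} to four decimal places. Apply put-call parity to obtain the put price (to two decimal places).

£13.49

exp(−qT) = exp(−0.008·0.6667) = 0.9947;  exp(−rT) = exp(−0.024·0.6667) = 0.9841
Put-call parity: C − P = S·e^(−qT) − K·e^(−rT) = 240·0.9947 − 210·0.9841 = 238.7280 − 206.6610 = 32.0670
P = C − (C − P) = 45.56 − (32.0670) = 13.4930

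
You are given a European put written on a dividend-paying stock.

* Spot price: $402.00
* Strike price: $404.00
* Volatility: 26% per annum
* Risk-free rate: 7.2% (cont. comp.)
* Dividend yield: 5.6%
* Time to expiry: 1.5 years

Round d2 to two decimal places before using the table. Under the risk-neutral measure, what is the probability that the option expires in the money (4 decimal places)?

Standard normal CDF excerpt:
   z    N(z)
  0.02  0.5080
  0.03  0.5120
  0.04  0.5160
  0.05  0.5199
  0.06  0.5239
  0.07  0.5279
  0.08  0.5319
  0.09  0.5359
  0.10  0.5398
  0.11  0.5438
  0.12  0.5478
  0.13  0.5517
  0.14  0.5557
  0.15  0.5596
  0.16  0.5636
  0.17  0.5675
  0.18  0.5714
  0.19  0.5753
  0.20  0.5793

0.5398

σ√T = 0.26 × 1.2247 = 0.3184
d₁ = [ln(402/404) + (0.072 − 0.056 + ½·0.26²)·1.5] / (σ√T) = (-0.0050 + 0.0747) / 0.3184 = 0.2190 ⇒ 0.22
d₂ = 0.2190 − 0.3184 = -0.0994 ⇒ -0.10
Risk-neutral Pr[S_T < K] = N(−d₂) = N(0.10) = 0.5398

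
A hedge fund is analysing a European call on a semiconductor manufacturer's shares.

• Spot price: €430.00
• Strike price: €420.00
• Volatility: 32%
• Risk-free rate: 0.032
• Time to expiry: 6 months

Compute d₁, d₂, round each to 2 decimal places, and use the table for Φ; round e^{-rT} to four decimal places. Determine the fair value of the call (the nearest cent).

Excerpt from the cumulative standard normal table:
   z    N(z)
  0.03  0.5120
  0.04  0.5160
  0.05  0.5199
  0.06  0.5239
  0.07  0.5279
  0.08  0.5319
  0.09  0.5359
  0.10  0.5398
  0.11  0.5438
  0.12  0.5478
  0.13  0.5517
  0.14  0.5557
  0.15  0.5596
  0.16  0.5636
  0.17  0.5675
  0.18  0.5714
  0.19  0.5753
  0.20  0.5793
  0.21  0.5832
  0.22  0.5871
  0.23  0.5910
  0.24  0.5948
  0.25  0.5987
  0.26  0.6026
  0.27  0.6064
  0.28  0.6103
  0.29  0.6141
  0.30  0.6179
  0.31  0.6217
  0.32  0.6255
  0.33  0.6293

€47.52

σ√T = 0.32·√0.5 = 0.2263
d₁ = [ln(430/420) + (0.032 + 0.32²/2)·0.5] / 0.2263 = [0.0235 + 0.0416] / 0.2263 = 0.2878 which rounds to 0.29
d₂ = d₁ − σ√T = 0.2878 − 0.2263 = 0.0616 which rounds to 0.06
e^(−rT) = e^(−0.032·0.5) = 0.9841
C = 430·N(0.29) − 420·0.9841·N(0.06) = 430·0.6141 − 420·0.9841·0.5239 = 264.0630 − 216.5394 = 47.5236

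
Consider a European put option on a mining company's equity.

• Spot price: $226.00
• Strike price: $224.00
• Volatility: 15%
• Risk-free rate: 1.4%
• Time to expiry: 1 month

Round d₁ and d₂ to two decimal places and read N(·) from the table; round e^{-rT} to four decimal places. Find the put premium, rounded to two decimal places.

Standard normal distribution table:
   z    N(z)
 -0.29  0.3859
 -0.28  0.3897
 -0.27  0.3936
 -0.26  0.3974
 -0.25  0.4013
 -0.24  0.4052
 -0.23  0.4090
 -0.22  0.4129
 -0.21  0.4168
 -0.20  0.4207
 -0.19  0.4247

$2.56

T = 0.08333;  σ√T = 0.0433
d₁ = [ln(226/224) + (0.014 + 0.15²/2)·0.08333] / 0.0433 = [0.0089 + 0.0021] / 0.0433 = 0.2539 which rounds to 0.25
d₂ = d₁ − σ√T = 0.2539 − 0.0433 = 0.2106 which rounds to 0.21
exp(−rT) = exp(−0.014·0.08333) = 0.9988
P = 224·0.9988·N(-0.21) − 226·N(-0.25) = 224·0.9988·0.4168 − 226·0.4013 = 93.2512 − 90.6938 = 2.5574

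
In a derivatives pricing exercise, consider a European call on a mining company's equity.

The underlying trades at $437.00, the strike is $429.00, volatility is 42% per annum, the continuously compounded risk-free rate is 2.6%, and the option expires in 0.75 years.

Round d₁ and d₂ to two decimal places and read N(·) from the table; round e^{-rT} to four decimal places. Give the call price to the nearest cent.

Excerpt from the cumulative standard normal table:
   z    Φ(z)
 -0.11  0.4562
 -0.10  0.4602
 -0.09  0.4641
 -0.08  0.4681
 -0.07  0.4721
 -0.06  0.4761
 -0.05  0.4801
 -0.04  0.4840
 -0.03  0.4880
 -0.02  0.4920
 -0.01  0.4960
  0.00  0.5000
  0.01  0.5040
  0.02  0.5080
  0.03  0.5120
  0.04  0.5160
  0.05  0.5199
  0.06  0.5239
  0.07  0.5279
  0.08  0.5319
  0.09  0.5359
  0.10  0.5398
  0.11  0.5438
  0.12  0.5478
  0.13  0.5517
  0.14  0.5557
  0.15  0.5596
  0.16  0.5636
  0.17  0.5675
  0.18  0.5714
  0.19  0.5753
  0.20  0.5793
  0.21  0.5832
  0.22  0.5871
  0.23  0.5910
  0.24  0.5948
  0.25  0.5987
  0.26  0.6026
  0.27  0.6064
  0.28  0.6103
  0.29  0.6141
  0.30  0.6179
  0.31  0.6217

σ√T = 0.42 × 0.8660 = 0.3637
d₁ = [ln(437/429) + (0.026 + ½·0.42²)·0.75] / (σ√T) = (0.0185 + 0.0856) / 0.3637 = 0.2863 ≈ 0.29
d₂ = 0.2863 − 0.3637 = -0.0775 ≈ -0.08
e^(−rT) = e^(−0.026·0.75) = 0.9807
N(d₁) = N(0.29) = 0.6141;  N(d₂) = N(-0.08) = 0.4681
C = 437·0.6141 − 429·0.9807·0.4681 = 268.3617 − 196.9392 = 71.4225

$71.42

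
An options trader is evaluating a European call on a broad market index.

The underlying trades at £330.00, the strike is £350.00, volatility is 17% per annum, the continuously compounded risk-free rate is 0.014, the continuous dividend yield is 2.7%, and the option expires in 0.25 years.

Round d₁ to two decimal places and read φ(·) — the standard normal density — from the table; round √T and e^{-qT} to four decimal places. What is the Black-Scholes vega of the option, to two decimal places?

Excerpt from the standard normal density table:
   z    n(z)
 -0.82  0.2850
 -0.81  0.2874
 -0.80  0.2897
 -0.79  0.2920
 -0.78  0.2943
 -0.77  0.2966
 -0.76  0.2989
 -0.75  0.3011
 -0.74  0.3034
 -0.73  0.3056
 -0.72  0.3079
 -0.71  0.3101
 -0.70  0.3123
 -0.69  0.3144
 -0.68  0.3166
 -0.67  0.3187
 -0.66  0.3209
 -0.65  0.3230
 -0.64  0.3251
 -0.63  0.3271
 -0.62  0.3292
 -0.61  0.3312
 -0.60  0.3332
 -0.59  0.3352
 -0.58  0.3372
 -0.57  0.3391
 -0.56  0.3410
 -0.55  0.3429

51.53

σ√T = 0.17 × 0.5000 = 0.0850
d₁ = [ln(330/350) + (0.014 − 0.027 + ½·0.17²)·0.25] / (σ√T) = (-0.0588 + 0.0004) / 0.0850 = -0.6880 ≈ -0.69
√T = √0.25 = 0.5000
φ(d₁) = φ(-0.69) = 0.3144
exp(−qT) = exp(−0.027·0.25) = 0.9933
vega = S·exp(−qT)·φ(d₁)·√T = 330·0.9933·0.3144·0.5000 = 51.5284
(Call and put vega coincide under Black-Scholes.)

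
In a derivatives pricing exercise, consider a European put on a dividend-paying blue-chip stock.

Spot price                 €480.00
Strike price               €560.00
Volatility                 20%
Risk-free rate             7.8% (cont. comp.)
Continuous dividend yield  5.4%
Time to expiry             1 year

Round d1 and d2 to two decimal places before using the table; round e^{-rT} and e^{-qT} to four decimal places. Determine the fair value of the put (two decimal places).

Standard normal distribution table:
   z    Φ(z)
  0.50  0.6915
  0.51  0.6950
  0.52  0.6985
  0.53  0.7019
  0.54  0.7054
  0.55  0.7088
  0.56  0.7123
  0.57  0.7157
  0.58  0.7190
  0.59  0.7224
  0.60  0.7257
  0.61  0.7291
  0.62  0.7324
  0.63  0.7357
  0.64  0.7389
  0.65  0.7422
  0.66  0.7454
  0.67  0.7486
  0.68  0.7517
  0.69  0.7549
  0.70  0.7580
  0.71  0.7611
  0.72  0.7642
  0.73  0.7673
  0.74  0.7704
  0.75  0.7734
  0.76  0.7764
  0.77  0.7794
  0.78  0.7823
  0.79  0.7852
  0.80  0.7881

T = 1;  σ√T = 0.2000
d₁ = [ln(480/560) + (0.078 − 0.054 + 0.2²/2)·1] / 0.2000 = [-0.1542 + 0.0440] / 0.2000 = -0.5508 ⇒ -0.55
d₂ = d₁ − σ√T = -0.5508 − 0.2000 = -0.7508 ⇒ -0.75
exp(−qT) = exp(−0.054·1) = 0.9474;  exp(−rT) = exp(−0.078·1) = 0.9250
N(−d₂) = N(0.75) = 0.7734;  N(−d₁) = N(0.55) = 0.7088
P = 560·0.9250·0.7734 − 480·0.9474·0.7088 = 400.6212 − 322.3282 = 78.2930

€78.29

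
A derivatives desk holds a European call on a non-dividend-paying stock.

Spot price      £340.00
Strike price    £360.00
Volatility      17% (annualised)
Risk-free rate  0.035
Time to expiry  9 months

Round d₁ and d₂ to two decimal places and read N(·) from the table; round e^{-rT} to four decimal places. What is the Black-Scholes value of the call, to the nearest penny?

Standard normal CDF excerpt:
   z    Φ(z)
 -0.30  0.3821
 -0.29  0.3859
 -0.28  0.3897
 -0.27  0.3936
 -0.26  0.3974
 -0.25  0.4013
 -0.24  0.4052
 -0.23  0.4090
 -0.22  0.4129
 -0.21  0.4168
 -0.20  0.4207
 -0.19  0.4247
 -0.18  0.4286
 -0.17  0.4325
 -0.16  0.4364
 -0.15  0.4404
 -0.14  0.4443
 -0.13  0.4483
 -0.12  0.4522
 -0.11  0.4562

σ√T = 0.17·√0.75 = 0.1472
d₁ = [ln(340/360) + (0.035 + 0.17²/2)·0.75] / 0.1472 = [-0.0572 + 0.0371] / 0.1472 = -0.1363 which rounds to -0.14
d₂ = d₁ − σ√T = -0.1363 − 0.1472 = -0.2836 which rounds to -0.28
exp(−rT) = exp(−0.035·0.75) = 0.9741
N(d₁) = N(-0.14) = 0.4443;  N(d₂) = N(-0.28) = 0.3897
C = 340·0.4443 − 360·0.9741·0.3897 = 151.0620 − 136.6584 = 14.4036

£14.40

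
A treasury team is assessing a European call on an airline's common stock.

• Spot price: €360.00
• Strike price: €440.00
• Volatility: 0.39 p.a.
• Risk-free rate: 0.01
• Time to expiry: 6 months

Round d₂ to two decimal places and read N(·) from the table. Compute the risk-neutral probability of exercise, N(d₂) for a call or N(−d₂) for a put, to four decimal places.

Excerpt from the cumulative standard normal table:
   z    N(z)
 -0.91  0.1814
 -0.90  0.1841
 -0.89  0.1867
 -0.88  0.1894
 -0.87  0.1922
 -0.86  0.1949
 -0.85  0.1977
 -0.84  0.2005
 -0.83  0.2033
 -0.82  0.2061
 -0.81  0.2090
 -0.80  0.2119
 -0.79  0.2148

0.1977

σ√T = 0.39·√0.5 = 0.2758
d₁ = [ln(360/440) + (0.01 + ½·0.39²)·0.5] / (σ√T) = (-0.2007 + 0.0430) / 0.2758 = -0.5717 ⇒ -0.57
d₂ = -0.5717 − 0.2758 = -0.8474 ⇒ -0.85
Pr(exercise) under Q = N(d₂) = 0.1977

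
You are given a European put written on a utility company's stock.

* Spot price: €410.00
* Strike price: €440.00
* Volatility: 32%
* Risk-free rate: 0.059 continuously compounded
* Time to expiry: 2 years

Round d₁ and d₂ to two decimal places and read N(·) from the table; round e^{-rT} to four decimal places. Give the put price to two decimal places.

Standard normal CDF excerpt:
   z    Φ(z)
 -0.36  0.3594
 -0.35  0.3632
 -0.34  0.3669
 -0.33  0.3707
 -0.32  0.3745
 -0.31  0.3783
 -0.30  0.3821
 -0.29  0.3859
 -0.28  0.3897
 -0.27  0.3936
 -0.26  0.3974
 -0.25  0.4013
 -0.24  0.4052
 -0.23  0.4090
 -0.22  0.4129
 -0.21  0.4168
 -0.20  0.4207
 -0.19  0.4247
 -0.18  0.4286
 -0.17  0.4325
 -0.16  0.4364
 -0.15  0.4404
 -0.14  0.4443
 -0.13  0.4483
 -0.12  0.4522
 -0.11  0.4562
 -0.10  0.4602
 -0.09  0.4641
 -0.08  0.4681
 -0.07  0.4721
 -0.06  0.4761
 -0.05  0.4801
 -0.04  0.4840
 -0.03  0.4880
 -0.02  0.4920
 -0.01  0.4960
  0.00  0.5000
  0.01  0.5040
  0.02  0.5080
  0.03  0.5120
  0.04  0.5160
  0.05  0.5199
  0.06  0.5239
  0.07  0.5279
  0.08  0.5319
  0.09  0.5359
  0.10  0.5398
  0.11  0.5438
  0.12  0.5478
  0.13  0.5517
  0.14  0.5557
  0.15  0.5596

T = 2;  σ√T = 0.4525
d₁ = [ln(410/440) + (0.059 + 0.32²/2)·2] / 0.4525 = [-0.0706 + 0.2204] / 0.4525 = 0.3310 which rounds to 0.33
d₂ = d₁ − σ√T = 0.3310 − 0.4525 = -0.1216 which rounds to -0.12
e^(−rT) = e^(−0.059·2) = 0.8887
P = 440·0.8887·N(0.12) − 410·N(-0.33) = 440·0.8887·0.5478 − 410·0.3707 = 214.2051 − 151.9870 = 62.2181

€62.22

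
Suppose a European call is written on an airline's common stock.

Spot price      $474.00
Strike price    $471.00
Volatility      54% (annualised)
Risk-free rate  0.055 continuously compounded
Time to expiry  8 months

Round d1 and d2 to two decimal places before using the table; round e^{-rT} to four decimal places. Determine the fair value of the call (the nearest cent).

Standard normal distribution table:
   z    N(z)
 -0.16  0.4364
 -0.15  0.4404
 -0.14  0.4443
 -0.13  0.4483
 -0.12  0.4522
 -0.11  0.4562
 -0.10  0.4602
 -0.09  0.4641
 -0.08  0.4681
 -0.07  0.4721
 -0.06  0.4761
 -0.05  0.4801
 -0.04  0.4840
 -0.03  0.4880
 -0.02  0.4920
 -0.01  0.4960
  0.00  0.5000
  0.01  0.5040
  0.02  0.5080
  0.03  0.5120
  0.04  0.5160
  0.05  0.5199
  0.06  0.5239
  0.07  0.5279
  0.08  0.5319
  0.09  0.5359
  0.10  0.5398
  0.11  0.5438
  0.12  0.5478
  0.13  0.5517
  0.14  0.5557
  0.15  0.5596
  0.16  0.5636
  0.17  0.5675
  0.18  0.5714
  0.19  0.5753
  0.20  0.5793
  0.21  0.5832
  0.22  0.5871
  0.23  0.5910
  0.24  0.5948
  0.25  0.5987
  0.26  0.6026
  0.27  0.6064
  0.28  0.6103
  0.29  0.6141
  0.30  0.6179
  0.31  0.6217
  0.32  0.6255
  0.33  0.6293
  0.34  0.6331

σ√T = 0.54 × 0.8165 = 0.4409
d₁ = [ln(474/471) + (0.055 + 0.54²/2)·0.6667] / 0.4409 = [0.0063 + 0.1339] / 0.4409 = 0.3180 which rounds to 0.32
d₂ = d₁ − σ√T = 0.3180 − 0.4409 = -0.1229 which rounds to -0.12
e^(−rT) = e^(−0.055·0.6667) = 0.9640
N(d₁) = N(0.32) = 0.6255;  N(d₂) = N(-0.12) = 0.4522
C = 474·0.6255 − 471·0.9640·0.4522 = 296.4870 − 205.3187 = 91.1683

$91.17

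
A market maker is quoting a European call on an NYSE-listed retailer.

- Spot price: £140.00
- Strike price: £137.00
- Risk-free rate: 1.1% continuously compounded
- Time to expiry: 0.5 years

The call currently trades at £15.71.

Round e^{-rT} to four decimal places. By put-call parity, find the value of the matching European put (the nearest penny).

£11.96

e^(−rT) = e^(−0.011·0.5) = 0.9945
Put-call parity: C − P = S − K·e^(−rT) = 140 − 137·0.9945 = 140 − 136.2465 = 3.7535
P = C − (C − P) = 15.71 − (3.7535) = 11.9565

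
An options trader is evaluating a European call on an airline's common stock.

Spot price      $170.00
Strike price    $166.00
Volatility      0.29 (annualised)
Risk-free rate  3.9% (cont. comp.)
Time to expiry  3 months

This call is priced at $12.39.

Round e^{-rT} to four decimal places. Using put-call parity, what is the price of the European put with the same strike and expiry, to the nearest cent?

exp(−rT) = exp(−0.039·0.25) = 0.9903
Put-call parity: C − P = S − K·e^(−rT) = 170 − 166·0.9903 = 170 − 164.3898 = 5.6102
P = C − (C − P) = 12.39 − (5.6102) = 6.7798

$6.78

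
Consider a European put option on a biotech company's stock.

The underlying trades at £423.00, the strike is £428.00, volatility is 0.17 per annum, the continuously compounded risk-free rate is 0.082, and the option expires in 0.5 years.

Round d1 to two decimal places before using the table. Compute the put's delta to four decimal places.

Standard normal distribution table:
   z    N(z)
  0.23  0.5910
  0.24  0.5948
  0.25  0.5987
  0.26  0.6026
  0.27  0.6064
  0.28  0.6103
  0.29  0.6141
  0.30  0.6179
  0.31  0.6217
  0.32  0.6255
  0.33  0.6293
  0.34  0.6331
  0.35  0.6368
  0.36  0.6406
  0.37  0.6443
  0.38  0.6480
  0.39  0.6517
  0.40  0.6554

σ√T = 0.17 × 0.7071 = 0.1202
d₁ = [ln(423/428) + (0.082 + ½·0.17²)·0.5] / (σ√T) = (-0.0118 + 0.0482) / 0.1202 = 0.3034 ⇒ 0.30
N(d₁) = N(0.30) = 0.6179
Δ_put = N(d₁) − 1 = 0.6179 − 1 = -0.3821

-0.3821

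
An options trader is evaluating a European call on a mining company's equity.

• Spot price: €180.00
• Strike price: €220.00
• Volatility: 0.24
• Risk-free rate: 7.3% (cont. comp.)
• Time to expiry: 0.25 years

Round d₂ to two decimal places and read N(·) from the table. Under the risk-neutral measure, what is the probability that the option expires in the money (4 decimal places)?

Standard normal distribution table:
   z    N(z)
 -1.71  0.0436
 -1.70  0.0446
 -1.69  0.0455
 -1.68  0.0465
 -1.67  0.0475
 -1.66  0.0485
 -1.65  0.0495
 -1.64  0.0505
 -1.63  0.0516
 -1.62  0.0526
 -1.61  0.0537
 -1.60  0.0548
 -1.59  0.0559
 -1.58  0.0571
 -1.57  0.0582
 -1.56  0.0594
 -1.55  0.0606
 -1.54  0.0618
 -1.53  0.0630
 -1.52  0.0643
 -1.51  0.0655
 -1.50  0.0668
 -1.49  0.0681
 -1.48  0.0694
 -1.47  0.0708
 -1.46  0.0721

0.0571

σ√T = 0.24·√0.25 = 0.1200
d₁ = [ln(180/220) + (0.073 + ½·0.24²)·0.25] / (σ√T) = (-0.2007 + 0.0255) / 0.1200 = -1.4602 ⇒ -1.46
d₂ = -1.4602 − 0.1200 = -1.5802 ⇒ -1.58
Pr(exercise) under Q = N(d₂) = 0.0571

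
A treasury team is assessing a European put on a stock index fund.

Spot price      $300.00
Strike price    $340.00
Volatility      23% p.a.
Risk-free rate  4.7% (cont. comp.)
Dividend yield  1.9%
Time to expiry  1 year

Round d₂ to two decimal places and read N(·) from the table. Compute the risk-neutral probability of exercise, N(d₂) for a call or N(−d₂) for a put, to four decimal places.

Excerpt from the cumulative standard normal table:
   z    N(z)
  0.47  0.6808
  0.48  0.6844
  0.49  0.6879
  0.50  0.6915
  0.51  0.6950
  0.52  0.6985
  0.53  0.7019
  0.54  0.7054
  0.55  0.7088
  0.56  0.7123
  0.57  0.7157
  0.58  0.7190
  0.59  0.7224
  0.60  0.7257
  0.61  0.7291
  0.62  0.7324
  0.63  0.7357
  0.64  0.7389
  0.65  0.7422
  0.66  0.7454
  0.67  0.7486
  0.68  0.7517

T = 1;  σ√T = 0.2300
ln(S/K) + (r − q + σ²/2)T = ln(300/340) + (0.047 − 0.019 + 0.23²/2)·1 = -0.1252 + 0.0544 = -0.0707
d₁ = -0.0707 / 0.2300 = -0.3074 ≈ -0.31
d₂ = d₁ − σ√T = -0.3074 − 0.2300 = -0.5374 ≈ -0.54
Pr(exercise) under Q = N(−d₂) = N(0.54) = 0.7054

0.7054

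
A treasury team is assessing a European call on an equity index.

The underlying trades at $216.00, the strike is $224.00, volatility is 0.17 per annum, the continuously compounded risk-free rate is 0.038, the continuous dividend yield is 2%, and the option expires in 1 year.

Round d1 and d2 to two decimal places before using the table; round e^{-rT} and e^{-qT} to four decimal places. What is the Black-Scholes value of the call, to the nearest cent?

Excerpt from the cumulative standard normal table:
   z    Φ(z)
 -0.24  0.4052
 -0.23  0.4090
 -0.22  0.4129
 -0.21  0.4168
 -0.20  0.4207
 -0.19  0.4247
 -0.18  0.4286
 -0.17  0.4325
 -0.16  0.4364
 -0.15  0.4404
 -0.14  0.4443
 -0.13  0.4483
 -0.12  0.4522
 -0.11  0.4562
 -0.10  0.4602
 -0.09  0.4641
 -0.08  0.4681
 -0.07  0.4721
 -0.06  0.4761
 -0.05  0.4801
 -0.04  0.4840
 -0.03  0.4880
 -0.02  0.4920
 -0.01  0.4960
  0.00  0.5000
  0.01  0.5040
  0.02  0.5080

σ√T = 0.17 × 1.0000 = 0.1700
d₁ = [ln(216/224) + (0.038 − 0.02 + 0.17²/2)·1] / 0.1700 = [-0.0364 + 0.0324] / 0.1700 = -0.0230 ≈ -0.02
d₂ = d₁ − σ√T = -0.0230 − 0.1700 = -0.1930 ≈ -0.19
e^(−qT) = e^(−0.02·1) = 0.9802;  e^(−rT) = e^(−0.038·1) = 0.9627
N(d₁) = N(-0.02) = 0.4920;  N(d₂) = N(-0.19) = 0.4247
C = 216·0.9802·0.4920 − 224·0.9627·0.4247 = 104.1678 − 91.5843 = 12.5835

$12.58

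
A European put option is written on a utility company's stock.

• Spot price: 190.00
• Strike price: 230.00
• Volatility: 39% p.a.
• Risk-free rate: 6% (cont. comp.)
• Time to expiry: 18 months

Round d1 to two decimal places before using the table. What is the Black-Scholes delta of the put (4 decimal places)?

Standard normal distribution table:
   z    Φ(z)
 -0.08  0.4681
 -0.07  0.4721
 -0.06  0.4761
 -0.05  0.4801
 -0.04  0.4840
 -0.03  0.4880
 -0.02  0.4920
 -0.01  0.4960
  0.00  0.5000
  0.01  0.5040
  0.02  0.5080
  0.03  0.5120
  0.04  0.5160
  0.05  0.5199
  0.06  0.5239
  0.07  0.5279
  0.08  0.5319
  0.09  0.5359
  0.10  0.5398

T = 1.5;  σ√T = 0.4777
d₁ = [ln(190/230) + (0.06 + 0.39²/2)·1.5] / 0.4777 = [-0.1911 + 0.2041] / 0.4777 = 0.0273 ⇒ 0.03
N(d₁) = N(0.03) = 0.5120
Δ_put = N(d₁) − 1 = 0.5120 − 1 = -0.4880

-0.4880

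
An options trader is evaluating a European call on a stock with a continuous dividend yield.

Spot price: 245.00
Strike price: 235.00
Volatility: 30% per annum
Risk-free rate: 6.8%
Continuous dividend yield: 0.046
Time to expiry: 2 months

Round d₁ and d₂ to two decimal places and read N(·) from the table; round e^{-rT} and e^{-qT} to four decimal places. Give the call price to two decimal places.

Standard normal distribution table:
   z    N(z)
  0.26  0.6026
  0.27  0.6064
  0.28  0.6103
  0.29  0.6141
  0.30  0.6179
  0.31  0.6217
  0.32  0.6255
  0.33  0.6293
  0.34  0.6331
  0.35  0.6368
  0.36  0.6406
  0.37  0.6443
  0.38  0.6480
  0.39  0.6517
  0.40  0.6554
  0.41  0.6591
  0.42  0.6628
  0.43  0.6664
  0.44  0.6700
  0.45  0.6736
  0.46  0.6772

T = 0.1667;  σ√T = 0.1225
d₁ = [ln(245/235) + (0.068 − 0.046 + 0.3²/2)·0.1667] / 0.1225 = [0.0417 + 0.0112] / 0.1225 = 0.4314 → 0.43
d₂ = d₁ − σ√T = 0.4314 − 0.1225 = 0.3090 → 0.31
exp(−qT) = exp(−0.046·0.1667) = 0.9924;  exp(−rT) = exp(−0.068·0.1667) = 0.9887
N(d₁) = N(0.43) = 0.6664;  N(d₂) = N(0.31) = 0.6217
C = 245·0.9924·0.6664 − 235·0.9887·0.6217 = 162.0272 − 144.4486 = 17.5786

17.58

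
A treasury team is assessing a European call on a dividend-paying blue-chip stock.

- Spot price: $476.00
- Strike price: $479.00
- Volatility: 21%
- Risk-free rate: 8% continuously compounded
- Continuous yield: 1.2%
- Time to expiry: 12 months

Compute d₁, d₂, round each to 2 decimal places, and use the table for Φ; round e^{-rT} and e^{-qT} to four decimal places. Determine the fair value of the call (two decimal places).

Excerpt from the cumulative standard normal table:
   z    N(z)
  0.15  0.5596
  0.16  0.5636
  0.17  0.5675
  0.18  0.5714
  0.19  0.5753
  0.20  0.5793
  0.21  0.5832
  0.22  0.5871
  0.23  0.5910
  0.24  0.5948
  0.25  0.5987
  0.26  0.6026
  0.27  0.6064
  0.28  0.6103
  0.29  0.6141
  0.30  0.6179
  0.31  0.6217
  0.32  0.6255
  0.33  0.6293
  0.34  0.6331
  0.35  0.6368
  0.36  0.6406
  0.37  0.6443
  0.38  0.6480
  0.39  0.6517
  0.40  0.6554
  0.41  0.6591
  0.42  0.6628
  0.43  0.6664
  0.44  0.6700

T = 1;  σ√T = 0.2100
d₁ = [ln(476/479) + (0.08 − 0.012 + ½·0.21²)·1] / (σ√T) = (-0.0063 + 0.0901) / 0.2100 = 0.3989 → 0.40
d₂ = 0.3989 − 0.2100 = 0.1889 → 0.19
e^(−qT) = e^(−0.012·1) = 0.9881;  e^(−rT) = e^(−0.08·1) = 0.9231
N(d₁) = N(0.40) = 0.6554;  N(d₂) = N(0.19) = 0.5753
C = 476·0.9881·0.6554 − 479·0.9231·0.5753 = 308.2580 − 254.3775 = 53.8805

$53.88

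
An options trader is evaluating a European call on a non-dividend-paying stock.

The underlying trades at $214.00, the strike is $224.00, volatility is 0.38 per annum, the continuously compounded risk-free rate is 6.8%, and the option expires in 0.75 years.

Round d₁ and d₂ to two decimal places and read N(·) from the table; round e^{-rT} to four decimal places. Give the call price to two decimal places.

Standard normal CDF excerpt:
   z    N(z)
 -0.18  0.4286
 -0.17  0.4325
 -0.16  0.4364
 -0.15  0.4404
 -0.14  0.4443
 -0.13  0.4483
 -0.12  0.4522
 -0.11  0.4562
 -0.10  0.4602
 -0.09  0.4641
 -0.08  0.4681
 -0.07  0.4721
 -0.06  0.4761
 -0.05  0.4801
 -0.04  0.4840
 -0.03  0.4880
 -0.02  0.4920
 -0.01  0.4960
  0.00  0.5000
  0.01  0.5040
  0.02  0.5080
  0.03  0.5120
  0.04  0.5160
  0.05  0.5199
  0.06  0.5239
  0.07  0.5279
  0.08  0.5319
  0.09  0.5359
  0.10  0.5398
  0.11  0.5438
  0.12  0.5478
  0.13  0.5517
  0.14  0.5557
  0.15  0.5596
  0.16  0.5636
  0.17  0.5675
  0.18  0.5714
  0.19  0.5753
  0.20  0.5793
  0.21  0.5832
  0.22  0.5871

$28.53

σ√T = 0.38·√0.75 = 0.3291
d₁ = [ln(214/224) + (0.068 + ½·0.38²)·0.75] / (σ√T) = (-0.0457 + 0.1051) / 0.3291 = 0.1807 ≈ 0.18
d₂ = 0.1807 − 0.3291 = -0.1483 ≈ -0.15
exp(−rT) = exp(−0.068·0.75) = 0.9503
C = 214·N(0.18) − 224·0.9503·N(-0.15) = 214·0.5714 − 224·0.9503·0.4404 = 122.2796 − 93.7467 = 28.5329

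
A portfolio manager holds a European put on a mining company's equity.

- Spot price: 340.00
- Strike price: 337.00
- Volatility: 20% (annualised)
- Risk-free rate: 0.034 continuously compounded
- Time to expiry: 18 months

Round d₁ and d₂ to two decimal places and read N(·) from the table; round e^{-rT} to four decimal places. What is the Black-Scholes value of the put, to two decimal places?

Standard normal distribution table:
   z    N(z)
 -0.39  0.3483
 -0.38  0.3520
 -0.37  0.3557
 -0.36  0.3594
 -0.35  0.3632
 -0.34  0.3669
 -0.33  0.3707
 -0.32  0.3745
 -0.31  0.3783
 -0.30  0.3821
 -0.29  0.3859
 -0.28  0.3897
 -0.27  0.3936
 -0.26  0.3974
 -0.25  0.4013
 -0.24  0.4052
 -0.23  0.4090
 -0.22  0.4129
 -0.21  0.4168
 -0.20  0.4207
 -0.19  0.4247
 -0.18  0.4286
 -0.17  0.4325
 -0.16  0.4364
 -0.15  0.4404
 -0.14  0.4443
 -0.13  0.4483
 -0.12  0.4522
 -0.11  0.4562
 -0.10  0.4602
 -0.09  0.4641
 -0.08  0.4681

σ√T = 0.2·√1.5 = 0.2449
d₁ = [ln(340/337) + (0.034 + 0.2²/2)·1.5] / 0.2449 = [0.0089 + 0.0810] / 0.2449 = 0.3669 ⇒ 0.37
d₂ = d₁ − σ√T = 0.3669 − 0.2449 = 0.1219 ⇒ 0.12
e^(−rT) = e^(−0.034·1.5) = 0.9503
N(−d₂) = N(-0.12) = 0.4522;  N(−d₁) = N(-0.37) = 0.3557
P = 337·0.9503·0.4522 − 340·0.3557 = 144.8175 − 120.9380 = 23.8795

23.88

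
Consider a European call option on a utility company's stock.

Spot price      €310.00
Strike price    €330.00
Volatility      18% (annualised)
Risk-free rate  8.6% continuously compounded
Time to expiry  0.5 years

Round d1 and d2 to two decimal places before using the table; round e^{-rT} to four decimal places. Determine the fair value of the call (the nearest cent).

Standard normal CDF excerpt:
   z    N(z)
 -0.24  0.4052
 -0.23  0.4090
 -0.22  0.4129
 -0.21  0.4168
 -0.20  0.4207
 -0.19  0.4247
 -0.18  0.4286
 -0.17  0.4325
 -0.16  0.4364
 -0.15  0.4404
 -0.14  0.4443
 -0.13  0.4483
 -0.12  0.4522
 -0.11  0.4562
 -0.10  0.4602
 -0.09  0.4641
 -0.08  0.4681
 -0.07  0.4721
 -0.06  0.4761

€13.35

σ√T = 0.18 × 0.7071 = 0.1273
d₁ = [ln(310/330) + (0.086 + 0.18²/2)·0.5] / 0.1273 = [-0.0625 + 0.0511] / 0.1273 = -0.0897 ⇒ -0.09
d₂ = d₁ − σ√T = -0.0897 − 0.1273 = -0.2170 ⇒ -0.22
e^(−rT) = e^(−0.086·0.5) = 0.9579
N(d₁) = N(-0.09) = 0.4641;  N(d₂) = N(-0.22) = 0.4129
C = 310·0.4641 − 330·0.9579·0.4129 = 143.8710 − 130.5206 = 13.3504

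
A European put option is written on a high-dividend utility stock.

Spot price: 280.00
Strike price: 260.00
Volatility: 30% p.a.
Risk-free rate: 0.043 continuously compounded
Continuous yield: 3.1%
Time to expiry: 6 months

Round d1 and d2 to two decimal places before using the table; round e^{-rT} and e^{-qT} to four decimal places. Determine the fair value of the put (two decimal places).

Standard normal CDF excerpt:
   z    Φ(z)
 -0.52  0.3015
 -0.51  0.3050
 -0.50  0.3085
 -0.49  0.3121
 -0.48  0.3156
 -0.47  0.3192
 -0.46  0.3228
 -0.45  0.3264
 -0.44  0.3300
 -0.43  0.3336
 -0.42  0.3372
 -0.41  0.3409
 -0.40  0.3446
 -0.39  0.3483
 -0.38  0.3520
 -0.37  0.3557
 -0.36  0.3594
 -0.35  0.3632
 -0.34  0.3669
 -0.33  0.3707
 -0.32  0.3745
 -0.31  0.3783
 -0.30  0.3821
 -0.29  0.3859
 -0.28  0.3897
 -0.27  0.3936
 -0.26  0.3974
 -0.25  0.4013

T = 0.5;  σ√T = 0.2121
d₁ = [ln(280/260) + (0.043 − 0.031 + ½·0.3²)·0.5] / (σ√T) = (0.0741 + 0.0285) / 0.2121 = 0.4837 → 0.48
d₂ = 0.4837 − 0.2121 = 0.2716 → 0.27
e^(−qT) = e^(−0.031·0.5) = 0.9846;  e^(−rT) = e^(−0.043·0.5) = 0.9787
N(−d₂) = N(-0.27) = 0.3936;  N(−d₁) = N(-0.48) = 0.3156
P = 260·0.9787·0.3936 − 280·0.9846·0.3156 = 100.1562 − 87.0071 = 13.1491

13.15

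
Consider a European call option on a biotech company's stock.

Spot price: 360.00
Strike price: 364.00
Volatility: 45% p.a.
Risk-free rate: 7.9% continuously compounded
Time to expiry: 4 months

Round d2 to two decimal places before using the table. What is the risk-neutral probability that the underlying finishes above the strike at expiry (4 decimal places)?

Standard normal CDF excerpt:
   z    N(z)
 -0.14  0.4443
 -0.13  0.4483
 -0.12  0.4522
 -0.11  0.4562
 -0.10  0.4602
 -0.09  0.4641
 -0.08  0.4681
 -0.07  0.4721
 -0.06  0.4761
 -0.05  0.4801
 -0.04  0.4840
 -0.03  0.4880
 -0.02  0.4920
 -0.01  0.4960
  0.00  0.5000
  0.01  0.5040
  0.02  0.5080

0.4721

σ√T = 0.45 × 0.5774 = 0.2598
d₁ = [ln(360/364) + (0.079 + ½·0.45²)·0.3333] / (σ√T) = (-0.0110 + 0.0601) / 0.2598 = 0.1887 ⇒ 0.19
d₂ = 0.1887 − 0.2598 = -0.0711 ⇒ -0.07
Pr(exercise) under Q = N(d₂) = 0.4721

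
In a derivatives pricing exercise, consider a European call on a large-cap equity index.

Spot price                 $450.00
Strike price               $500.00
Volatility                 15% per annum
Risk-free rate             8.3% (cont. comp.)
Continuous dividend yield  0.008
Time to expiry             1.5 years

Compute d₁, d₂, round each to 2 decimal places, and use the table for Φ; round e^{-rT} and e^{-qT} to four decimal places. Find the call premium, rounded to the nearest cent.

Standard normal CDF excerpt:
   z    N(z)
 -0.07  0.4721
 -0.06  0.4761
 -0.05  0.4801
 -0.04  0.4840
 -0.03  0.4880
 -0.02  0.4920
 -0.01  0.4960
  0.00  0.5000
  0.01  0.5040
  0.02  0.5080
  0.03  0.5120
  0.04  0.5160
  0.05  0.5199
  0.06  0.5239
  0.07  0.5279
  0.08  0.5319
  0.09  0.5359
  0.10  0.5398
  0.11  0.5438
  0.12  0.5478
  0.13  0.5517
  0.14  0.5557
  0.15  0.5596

σ√T = 0.15 × 1.2247 = 0.1837
d₁ = [ln(450/500) + (0.083 − 0.008 + 0.15²/2)·1.5] / 0.1837 = [-0.1054 + 0.1294] / 0.1837 = 0.1307 which rounds to 0.13
d₂ = d₁ − σ√T = 0.1307 − 0.1837 = -0.0530 which rounds to -0.05
exp(−qT) = exp(−0.008·1.5) = 0.9881;  exp(−rT) = exp(−0.083·1.5) = 0.8829
N(d₁) = N(0.13) = 0.5517;  N(d₂) = N(-0.05) = 0.4801
C = 450·0.9881·0.5517 − 500·0.8829·0.4801 = 245.3106 − 211.9401 = 33.3705

$33.37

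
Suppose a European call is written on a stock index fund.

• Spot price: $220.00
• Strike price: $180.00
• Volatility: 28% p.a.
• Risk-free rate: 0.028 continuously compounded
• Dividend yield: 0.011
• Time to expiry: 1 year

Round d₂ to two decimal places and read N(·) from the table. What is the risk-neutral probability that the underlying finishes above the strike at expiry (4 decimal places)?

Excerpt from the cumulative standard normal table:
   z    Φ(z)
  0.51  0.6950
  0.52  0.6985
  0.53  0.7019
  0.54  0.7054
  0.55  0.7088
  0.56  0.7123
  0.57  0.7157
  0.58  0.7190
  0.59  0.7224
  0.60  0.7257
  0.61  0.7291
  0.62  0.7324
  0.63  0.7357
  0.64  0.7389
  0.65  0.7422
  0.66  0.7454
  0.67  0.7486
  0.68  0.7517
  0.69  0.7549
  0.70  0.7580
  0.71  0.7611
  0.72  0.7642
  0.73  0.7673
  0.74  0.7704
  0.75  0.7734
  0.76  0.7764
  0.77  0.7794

σ√T = 0.28·√1 = 0.2800
d₁ = [ln(220/180) + (0.028 − 0.011 + ½·0.28²)·1] / (σ√T) = (0.2007 + 0.0562) / 0.2800 = 0.9174 ≈ 0.92
d₂ = 0.9174 − 0.2800 = 0.6374 ≈ 0.64
Pr(exercise) under Q = N(d₂) = 0.7389

0.7389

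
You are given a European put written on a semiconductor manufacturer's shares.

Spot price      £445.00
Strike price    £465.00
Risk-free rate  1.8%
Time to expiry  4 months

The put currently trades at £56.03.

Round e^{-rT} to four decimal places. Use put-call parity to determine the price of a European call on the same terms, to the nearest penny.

e^(−rT) = e^(−0.018·0.3333) = 0.9940
Put-call parity: C − P = S − K·e^(−rT) = 445 − 465·0.9940 = 445 − 462.2100 = -17.2100
C = P + (C − P) = 56.03 + (-17.2100) = 38.8200

£38.82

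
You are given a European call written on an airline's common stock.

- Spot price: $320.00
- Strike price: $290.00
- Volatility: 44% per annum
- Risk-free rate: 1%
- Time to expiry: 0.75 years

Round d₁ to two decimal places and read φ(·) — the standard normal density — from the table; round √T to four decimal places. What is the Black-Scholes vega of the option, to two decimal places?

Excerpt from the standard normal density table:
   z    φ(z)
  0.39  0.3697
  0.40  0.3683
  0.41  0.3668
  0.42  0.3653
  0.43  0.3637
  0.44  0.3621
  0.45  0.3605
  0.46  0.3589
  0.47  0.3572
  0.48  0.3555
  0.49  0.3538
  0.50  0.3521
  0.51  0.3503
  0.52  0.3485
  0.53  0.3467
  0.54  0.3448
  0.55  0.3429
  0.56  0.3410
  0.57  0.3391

σ√T = 0.44·√0.75 = 0.3811
d₁ = [ln(320/290) + (0.01 + 0.44²/2)·0.75] / 0.3811 = [0.0984 + 0.0801] / 0.3811 = 0.4685 ⇒ 0.47
√T = √0.75 = 0.8660
φ(d₁) = φ(0.47) = 0.3572
vega = S·φ(d₁)·√T = 320·0.3572·0.8660 = 98.9873
(The put has the same vega.)

98.99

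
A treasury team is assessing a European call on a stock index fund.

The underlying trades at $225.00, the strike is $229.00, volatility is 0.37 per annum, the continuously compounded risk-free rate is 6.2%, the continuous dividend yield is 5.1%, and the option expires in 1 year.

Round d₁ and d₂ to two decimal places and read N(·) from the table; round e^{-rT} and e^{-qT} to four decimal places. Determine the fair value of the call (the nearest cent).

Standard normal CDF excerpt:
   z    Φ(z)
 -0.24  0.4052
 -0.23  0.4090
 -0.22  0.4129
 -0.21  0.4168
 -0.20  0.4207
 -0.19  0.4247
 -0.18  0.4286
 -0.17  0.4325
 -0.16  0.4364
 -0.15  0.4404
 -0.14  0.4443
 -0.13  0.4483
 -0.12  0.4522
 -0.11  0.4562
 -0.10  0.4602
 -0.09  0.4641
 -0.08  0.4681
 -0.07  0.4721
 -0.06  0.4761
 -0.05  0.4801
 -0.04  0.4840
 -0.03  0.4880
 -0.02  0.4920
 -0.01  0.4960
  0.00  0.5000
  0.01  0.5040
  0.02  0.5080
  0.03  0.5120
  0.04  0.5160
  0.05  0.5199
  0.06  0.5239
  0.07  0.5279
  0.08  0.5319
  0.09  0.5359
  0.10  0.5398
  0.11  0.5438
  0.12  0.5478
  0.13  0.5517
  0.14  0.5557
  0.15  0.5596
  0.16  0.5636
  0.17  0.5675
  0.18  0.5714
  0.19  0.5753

$30.79

σ√T = 0.37 × 1.0000 = 0.3700
d₁ = [ln(225/229) + (0.062 − 0.051 + ½·0.37²)·1] / (σ√T) = (-0.0176 + 0.0794) / 0.3700 = 0.1671 ≈ 0.17
d₂ = 0.1671 − 0.3700 = -0.2029 ≈ -0.20
exp(−qT) = exp(−0.051·1) = 0.9503;  exp(−rT) = exp(−0.062·1) = 0.9399
N(d₁) = N(0.17) = 0.5675;  N(d₂) = N(-0.20) = 0.4207
C = 225·0.9503·0.5675 − 229·0.9399·0.4207 = 121.3414 − 90.5502 = 30.7912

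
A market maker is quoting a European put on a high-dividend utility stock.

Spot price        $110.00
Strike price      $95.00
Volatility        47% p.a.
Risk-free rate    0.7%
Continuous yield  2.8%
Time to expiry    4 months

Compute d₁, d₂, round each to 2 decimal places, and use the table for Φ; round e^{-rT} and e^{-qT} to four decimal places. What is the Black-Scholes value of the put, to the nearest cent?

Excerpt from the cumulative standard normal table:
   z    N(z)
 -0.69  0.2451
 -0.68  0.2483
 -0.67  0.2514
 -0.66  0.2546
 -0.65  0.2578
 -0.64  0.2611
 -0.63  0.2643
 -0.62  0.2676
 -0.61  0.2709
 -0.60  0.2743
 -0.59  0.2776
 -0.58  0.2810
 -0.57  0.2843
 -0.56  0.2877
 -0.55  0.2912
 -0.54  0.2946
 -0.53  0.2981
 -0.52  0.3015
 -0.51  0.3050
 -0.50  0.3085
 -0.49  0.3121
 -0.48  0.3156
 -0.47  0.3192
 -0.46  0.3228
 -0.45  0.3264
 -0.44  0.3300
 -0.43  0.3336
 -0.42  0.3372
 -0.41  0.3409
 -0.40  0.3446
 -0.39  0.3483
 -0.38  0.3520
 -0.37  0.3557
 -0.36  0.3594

σ√T = 0.47 × 0.5774 = 0.2714
d₁ = [ln(110/95) + (0.007 − 0.028 + 0.47²/2)·0.3333] / 0.2714 = [0.1466 + 0.0298] / 0.2714 = 0.6501 ⇒ 0.65
d₂ = d₁ − σ√T = 0.6501 − 0.2714 = 0.3788 ⇒ 0.38
exp(−qT) = exp(−0.028·0.3333) = 0.9907;  exp(−rT) = exp(−0.007·0.3333) = 0.9977
P = 95·0.9977·N(-0.38) − 110·0.9907·N(-0.65) = 95·0.9977·0.3520 − 110·0.9907·0.2578 = 33.3631 − 28.0943 = 5.2688

$5.27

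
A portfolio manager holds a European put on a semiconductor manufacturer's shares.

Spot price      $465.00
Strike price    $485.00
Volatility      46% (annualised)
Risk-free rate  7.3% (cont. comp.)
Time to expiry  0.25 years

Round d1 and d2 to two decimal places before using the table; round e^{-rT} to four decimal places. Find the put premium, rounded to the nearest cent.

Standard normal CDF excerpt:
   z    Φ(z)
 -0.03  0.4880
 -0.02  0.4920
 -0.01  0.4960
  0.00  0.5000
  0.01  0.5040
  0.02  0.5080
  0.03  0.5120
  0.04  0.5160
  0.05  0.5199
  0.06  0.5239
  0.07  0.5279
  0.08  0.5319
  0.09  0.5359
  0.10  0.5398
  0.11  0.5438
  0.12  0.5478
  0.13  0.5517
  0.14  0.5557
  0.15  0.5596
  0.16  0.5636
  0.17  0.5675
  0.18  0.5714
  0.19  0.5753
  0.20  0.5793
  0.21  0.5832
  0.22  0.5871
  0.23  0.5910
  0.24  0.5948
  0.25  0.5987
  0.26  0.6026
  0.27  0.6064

$48.95

σ√T = 0.46 × 0.5000 = 0.2300
d₁ = [ln(465/485) + (0.073 + 0.46²/2)·0.25] / 0.2300 = [-0.0421 + 0.0447] / 0.2300 = 0.0113 ⇒ 0.01
d₂ = d₁ − σ√T = 0.0113 − 0.2300 = -0.2187 ⇒ -0.22
e^(−rT) = e^(−0.073·0.25) = 0.9819
N(−d₂) = N(0.22) = 0.5871;  N(−d₁) = N(-0.01) = 0.4960
P = 485·0.9819·0.5871 − 465·0.4960 = 279.5896 − 230.6400 = 48.9496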